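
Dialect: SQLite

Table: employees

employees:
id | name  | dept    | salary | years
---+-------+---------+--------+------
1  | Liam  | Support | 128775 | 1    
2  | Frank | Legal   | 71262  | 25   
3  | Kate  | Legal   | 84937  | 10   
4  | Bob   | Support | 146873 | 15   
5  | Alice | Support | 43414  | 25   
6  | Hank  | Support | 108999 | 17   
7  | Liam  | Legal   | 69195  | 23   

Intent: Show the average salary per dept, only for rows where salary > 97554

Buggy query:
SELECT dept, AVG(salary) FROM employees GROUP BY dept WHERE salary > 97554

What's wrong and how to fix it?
Bug: WHERE cannot follow GROUP BY

Fix: Move the WHERE clause before GROUP BY

Corrected query:
SELECT dept, AVG(salary) FROM employees WHERE salary > 97554 GROUP BY dept

Result:
dept    | AVG(salary)  
--------+--------------
Support | 128215.666667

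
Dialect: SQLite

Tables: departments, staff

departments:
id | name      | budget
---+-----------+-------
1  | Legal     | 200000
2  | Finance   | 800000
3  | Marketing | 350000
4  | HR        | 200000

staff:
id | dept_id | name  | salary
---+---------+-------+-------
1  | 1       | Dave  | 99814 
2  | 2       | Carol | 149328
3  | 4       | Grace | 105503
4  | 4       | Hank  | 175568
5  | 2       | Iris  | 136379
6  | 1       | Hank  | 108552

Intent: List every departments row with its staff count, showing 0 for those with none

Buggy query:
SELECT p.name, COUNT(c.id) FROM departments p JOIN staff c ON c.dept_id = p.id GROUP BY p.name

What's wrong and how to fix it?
Bug: An inner join excludes parents with zero children

Fix: Use LEFT JOIN so parents without children still appear (COUNT(c.id) gives 0)

Corrected query:
SELECT p.name, COUNT(c.id) FROM departments p LEFT JOIN staff c ON c.dept_id = p.id GROUP BY p.name

Result:
name      | COUNT(c.id)
----------+------------
Finance   | 2          
HR        | 2          
Legal     | 2          
Marketing | 0          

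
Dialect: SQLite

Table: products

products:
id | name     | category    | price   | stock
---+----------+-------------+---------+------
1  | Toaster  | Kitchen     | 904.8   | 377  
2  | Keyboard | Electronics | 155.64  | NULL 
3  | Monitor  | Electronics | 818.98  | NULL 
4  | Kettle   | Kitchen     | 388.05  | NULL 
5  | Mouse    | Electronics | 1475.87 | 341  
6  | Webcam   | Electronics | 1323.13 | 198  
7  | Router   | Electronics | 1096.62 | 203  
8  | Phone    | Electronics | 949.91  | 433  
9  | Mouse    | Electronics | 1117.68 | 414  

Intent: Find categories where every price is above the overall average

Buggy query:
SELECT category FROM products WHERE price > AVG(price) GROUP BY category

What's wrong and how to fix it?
Bug: AVG() is an aggregate; it can't sit directly in WHERE

Fix: Use a subquery for AVG and a HAVING MIN(...) filter so the condition holds for every row in the group

Corrected query:
SELECT category FROM products GROUP BY category HAVING MIN(price) > (SELECT AVG(price) FROM products)

Result:
(no rows)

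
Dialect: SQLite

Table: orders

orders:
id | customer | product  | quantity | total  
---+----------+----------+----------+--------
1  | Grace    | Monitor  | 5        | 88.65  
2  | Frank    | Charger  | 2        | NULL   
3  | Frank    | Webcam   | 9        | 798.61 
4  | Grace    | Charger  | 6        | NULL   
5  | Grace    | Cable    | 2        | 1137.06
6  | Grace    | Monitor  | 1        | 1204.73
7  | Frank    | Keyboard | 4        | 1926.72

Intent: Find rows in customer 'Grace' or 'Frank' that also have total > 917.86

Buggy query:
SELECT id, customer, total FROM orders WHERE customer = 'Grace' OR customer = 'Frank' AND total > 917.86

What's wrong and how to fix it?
Bug: AND binds tighter than OR, so this parses as customer = 'Grace' OR (customer = 'Frank' AND total > 917.86)

Fix: Group the OR with parentheses (or use IN), then AND the threshold

Corrected query:
SELECT id, customer, total FROM orders WHERE (customer = 'Grace' OR customer = 'Frank') AND total > 917.86

Result:
id | customer | total  
---+----------+--------
5  | Grace    | 1137.06
6  | Grace    | 1204.73
7  | Frank    | 1926.72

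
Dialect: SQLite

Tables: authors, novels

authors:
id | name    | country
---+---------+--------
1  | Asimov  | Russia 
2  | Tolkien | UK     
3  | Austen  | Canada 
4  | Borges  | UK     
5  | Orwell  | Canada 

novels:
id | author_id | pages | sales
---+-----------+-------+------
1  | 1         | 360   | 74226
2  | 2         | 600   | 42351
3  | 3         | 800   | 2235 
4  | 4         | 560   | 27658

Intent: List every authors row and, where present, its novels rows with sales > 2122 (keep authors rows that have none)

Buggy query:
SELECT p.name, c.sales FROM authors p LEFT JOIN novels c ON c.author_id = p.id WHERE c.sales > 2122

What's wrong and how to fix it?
Bug: Filtering c.sales in WHERE discards the NULL rows produced by LEFT JOIN, turning it into an inner join

Fix: Move the right-table condition into the ON clause so unmatched parents are kept

Corrected query:
SELECT p.name, c.sales FROM authors p LEFT JOIN novels c ON c.author_id = p.id AND c.sales > 2122

Result:
name    | sales
--------+------
Asimov  | 74226
Tolkien | 42351
Austen  | 2235 
Borges  | 27658
Orwell  | NULL 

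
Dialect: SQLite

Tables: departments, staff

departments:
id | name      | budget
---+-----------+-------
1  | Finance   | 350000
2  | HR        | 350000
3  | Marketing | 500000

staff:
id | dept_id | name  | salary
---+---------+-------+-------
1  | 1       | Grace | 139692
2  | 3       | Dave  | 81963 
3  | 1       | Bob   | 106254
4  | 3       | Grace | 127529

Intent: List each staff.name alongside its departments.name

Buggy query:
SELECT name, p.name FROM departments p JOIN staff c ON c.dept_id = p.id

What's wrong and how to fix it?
Bug: 'name' exists in both joined tables, so the database can't tell which one is meant

Fix: Qualify the column with its table alias (c.name)

Corrected query:
SELECT c.name, p.name FROM departments p JOIN staff c ON c.dept_id = p.id

Result:
name  | name     
------+----------
Grace | Finance  
Dave  | Marketing
Bob   | Finance  
Grace | Marketing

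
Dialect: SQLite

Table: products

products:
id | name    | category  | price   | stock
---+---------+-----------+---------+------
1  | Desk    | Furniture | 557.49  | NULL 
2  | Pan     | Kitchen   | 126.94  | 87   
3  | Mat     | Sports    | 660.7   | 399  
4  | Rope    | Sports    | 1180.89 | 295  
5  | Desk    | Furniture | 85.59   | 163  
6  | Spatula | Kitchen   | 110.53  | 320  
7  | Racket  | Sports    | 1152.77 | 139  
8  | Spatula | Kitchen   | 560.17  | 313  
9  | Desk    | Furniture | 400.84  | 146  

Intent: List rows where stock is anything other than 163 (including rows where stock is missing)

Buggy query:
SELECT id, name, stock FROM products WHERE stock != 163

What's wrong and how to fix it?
Bug: 'stock != 163' is unknown when stock is NULL, so NULL rows are silently excluded

Fix: Handle NULL separately with IS NULL alongside the inequality

Corrected query:
SELECT id, name, stock FROM products WHERE stock != 163 OR stock IS NULL

Result:
id | name    | stock
---+---------+------
1  | Desk    | NULL 
2  | Pan     | 87   
3  | Mat     | 399  
4  | Rope    | 295  
6  | Spatula | 320  
7  | Racket  | 139  
8  | Spatula | 313  
9  | Desk    | 146  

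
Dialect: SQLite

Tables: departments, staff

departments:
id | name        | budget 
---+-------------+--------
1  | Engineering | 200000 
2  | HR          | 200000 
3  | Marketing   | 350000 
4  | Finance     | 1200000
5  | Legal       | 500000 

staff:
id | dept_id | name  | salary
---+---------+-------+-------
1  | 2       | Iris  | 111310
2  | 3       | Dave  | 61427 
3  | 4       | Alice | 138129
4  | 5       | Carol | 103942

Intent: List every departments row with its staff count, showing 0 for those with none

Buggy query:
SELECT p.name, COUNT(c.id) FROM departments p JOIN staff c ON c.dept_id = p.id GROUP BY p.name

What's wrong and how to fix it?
Bug: INNER JOIN drops departments rows that have no matching staff rows

Fix: Use LEFT JOIN so parents without children still appear (COUNT(c.id) gives 0)

Corrected query:
SELECT p.name, COUNT(c.id) FROM departments p LEFT JOIN staff c ON c.dept_id = p.id GROUP BY p.name

Result:
name        | COUNT(c.id)
------------+------------
Engineering | 0          
Finance     | 1          
HR          | 1          
Legal       | 1          
Marketing   | 1          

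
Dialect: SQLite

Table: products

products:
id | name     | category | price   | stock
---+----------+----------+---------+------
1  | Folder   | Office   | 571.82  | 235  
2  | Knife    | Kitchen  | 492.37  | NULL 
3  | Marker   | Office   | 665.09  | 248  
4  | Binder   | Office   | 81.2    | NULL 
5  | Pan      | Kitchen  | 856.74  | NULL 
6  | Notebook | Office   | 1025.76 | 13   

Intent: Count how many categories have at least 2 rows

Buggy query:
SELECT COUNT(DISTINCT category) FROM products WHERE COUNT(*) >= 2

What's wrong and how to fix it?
Bug: WHERE filters individual rows, not groups, so a group-level COUNT is invalid there

Fix: Group first with HAVING COUNT(*) >= 2, then COUNT the resulting groups

Corrected query:
SELECT COUNT(*) FROM (SELECT category FROM products GROUP BY category HAVING COUNT(*) >= 2)

Result:
COUNT(*)
--------
2       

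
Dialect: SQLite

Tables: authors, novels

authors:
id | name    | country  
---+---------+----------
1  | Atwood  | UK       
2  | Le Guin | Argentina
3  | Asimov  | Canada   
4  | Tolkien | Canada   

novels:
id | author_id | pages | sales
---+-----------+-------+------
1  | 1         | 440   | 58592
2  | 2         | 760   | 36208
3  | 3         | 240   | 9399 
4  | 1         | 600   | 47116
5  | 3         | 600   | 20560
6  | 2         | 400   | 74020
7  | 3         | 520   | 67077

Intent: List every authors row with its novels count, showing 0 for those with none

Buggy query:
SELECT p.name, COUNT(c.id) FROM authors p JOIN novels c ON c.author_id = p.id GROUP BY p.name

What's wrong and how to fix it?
Bug: INNER JOIN drops authors rows that have no matching novels rows

Fix: Switch to LEFT JOIN to retain unmatched parent rows

Corrected query:
SELECT p.name, COUNT(c.id) FROM authors p LEFT JOIN novels c ON c.author_id = p.id GROUP BY p.name

Result:
name    | COUNT(c.id)
--------+------------
Asimov  | 3          
Atwood  | 2          
Le Guin | 2          
Tolkien | 0          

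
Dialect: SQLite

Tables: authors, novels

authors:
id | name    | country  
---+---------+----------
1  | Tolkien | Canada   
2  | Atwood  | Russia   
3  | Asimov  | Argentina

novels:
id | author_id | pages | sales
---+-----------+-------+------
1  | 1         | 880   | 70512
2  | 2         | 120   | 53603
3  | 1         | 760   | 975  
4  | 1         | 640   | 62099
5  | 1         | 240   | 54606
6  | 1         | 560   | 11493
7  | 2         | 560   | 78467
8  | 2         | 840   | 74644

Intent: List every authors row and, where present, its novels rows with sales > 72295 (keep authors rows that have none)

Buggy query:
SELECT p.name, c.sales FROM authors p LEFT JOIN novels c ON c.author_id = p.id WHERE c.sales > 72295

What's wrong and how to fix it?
Bug: Filtering c.sales in WHERE discards the NULL rows produced by LEFT JOIN, turning it into an inner join

Fix: Put 'c.sales > 72295' in the JOIN's ON clause instead of WHERE

Corrected query:
SELECT p.name, c.sales FROM authors p LEFT JOIN novels c ON c.author_id = p.id AND c.sales > 72295

Result:
name    | sales
--------+------
Tolkien | NULL 
Atwood  | 74644
Atwood  | 78467
Asimov  | NULL 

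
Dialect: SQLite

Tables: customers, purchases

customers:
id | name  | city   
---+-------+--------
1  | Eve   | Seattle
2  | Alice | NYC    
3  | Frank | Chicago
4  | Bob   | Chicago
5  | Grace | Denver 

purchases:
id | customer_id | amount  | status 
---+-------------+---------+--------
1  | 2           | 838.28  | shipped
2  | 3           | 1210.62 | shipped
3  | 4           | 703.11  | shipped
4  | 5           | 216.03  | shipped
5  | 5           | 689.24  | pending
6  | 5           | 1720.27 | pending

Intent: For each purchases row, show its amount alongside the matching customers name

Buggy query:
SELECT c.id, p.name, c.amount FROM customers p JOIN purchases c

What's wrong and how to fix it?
Bug: JOIN with no ON clause produces a cartesian product; every purchases row pairs with every customers row

Fix: Add ON c.customer_id = p.id to the JOIN

Corrected query:
SELECT c.id, p.name, c.amount FROM customers p JOIN purchases c ON c.customer_id = p.id

Result:
id | name  | amount 
---+-------+--------
1  | Alice | 838.28 
2  | Frank | 1210.62
3  | Bob   | 703.11 
4  | Grace | 216.03 
5  | Grace | 689.24 
6  | Grace | 1720.27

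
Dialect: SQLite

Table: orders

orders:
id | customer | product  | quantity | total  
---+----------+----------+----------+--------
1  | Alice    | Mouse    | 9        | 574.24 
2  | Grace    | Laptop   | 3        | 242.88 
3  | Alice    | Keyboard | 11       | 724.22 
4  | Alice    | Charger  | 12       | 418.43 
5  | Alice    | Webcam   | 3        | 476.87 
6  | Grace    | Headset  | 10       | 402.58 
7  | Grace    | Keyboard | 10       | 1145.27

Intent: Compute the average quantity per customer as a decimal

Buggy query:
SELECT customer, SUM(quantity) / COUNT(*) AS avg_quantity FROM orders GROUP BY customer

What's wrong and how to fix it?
Bug: Both operands are integers, so '/' performs integer division and truncates

Fix: Multiply by 1.0 (or CAST to REAL) to force floating-point division

Corrected query:
SELECT customer, SUM(quantity) * 1.0 / COUNT(*) AS avg_quantity FROM orders GROUP BY customer

Result:
customer | avg_quantity
---------+-------------
Alice    | 8.75        
Grace    | 7.666667    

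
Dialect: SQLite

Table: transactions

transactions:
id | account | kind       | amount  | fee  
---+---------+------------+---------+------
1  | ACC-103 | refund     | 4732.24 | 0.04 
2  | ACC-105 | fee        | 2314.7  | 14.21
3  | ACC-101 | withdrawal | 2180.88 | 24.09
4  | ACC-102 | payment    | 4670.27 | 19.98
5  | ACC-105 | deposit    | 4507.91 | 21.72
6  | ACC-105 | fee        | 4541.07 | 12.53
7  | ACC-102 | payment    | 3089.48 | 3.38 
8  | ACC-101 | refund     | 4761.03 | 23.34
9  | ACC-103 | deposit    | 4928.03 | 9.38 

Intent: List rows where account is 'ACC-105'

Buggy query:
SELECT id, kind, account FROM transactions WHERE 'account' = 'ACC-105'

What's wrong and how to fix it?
Bug: Single quotes denote string literals in SQL; the column name is being compared as a constant string

Fix: Reference the column as account without single quotes

Corrected query:
SELECT id, kind, account FROM transactions WHERE account = 'ACC-105'

Result:
id | kind    | account
---+---------+--------
2  | fee     | ACC-105
5  | deposit | ACC-105
6  | fee     | ACC-105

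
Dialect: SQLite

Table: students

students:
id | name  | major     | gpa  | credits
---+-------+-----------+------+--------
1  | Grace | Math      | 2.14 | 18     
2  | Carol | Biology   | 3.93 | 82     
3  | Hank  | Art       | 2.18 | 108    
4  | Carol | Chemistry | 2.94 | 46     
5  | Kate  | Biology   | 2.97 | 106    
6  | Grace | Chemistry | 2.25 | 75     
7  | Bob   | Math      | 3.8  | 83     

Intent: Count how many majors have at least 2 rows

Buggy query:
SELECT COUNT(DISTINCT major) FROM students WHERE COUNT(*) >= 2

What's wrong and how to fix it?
Bug: COUNT(*) cannot appear in WHERE; the per-group count doesn't exist yet

Fix: Group first with HAVING COUNT(*) >= 2, then COUNT the resulting groups

Corrected query:
SELECT COUNT(*) FROM (SELECT major FROM students GROUP BY major HAVING COUNT(*) >= 2)

Result:
COUNT(*)
--------
3       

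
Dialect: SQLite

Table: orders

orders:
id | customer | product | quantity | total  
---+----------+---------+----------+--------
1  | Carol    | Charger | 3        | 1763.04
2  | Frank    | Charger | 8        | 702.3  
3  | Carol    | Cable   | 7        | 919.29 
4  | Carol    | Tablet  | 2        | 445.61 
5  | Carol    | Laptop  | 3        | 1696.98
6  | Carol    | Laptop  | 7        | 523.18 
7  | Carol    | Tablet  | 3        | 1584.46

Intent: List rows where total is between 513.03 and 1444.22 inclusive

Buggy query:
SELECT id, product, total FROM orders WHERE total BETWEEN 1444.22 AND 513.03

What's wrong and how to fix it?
Bug: The bounds are reversed; BETWEEN a AND b requires a <= b to match anything

Fix: Swap the bounds so the smaller value comes first

Corrected query:
SELECT id, product, total FROM orders WHERE total BETWEEN 513.03 AND 1444.22

Result:
id | product | total 
---+---------+-------
2  | Charger | 702.3 
3  | Cable   | 919.29
6  | Laptop  | 523.18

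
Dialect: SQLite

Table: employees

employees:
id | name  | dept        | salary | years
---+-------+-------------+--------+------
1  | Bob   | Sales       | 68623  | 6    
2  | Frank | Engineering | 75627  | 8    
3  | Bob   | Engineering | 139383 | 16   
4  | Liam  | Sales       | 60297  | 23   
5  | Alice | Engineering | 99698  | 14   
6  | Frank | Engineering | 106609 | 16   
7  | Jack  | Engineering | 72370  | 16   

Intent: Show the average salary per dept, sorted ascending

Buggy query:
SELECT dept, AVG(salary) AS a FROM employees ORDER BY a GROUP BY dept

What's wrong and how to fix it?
Bug: GROUP BY must precede ORDER BY

Fix: Move ORDER BY to the end, after GROUP BY

Corrected query:
SELECT dept, AVG(salary) AS a FROM employees GROUP BY dept ORDER BY a

Result:
dept        | a      
------------+--------
Sales       | 64460  
Engineering | 98737.4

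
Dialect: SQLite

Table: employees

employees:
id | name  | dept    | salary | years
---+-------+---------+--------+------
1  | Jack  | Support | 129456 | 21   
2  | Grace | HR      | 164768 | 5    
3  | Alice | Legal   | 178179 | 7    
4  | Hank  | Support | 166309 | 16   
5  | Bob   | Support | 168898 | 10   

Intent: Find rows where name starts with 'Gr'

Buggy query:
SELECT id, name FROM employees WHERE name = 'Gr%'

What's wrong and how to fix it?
Bug: Wildcards only work with LIKE; '=' treats '%' as a literal character

Fix: Replace '=' with LIKE so 'Gr%' is treated as a pattern

Corrected query:
SELECT id, name FROM employees WHERE name LIKE 'Gr%'

Result:
id | name 
---+------
2  | Grace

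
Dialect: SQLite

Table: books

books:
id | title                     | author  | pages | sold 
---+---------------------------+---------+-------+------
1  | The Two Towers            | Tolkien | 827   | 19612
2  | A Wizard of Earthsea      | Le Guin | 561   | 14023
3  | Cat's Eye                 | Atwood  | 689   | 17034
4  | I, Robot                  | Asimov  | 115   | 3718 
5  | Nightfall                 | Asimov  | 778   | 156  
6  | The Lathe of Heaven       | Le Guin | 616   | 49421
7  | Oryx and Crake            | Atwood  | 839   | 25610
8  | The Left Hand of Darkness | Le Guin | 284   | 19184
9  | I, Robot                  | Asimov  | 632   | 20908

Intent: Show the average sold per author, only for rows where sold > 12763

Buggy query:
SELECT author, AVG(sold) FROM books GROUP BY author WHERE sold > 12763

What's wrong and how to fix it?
Bug: Row-level WHERE must come before GROUP BY in the clause order

Fix: Move the WHERE clause before GROUP BY

Corrected query:
SELECT author, AVG(sold) FROM books WHERE sold > 12763 GROUP BY author

Result:
author  | AVG(sold)   
--------+-------------
Asimov  | 20908       
Atwood  | 21322       
Le Guin | 27542.666667
Tolkien | 19612       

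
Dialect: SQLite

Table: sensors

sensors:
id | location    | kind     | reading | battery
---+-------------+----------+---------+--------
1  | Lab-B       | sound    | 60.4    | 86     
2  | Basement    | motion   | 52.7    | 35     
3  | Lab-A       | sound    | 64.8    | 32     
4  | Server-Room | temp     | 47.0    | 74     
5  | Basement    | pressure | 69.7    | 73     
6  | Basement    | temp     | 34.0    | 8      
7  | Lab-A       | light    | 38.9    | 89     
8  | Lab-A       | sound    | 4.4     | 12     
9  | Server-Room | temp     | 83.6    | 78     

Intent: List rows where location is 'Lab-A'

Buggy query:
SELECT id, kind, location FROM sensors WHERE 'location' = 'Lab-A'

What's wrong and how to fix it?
Bug: Single quotes denote string literals in SQL; the column name is being compared as a constant string

Fix: Remove the quotes around the column name (or use double quotes for an identifier)

Corrected query:
SELECT id, kind, location FROM sensors WHERE location = 'Lab-A'

Result:
id | kind  | location
---+-------+---------
3  | sound | Lab-A   
7  | light | Lab-A   
8  | sound | Lab-A   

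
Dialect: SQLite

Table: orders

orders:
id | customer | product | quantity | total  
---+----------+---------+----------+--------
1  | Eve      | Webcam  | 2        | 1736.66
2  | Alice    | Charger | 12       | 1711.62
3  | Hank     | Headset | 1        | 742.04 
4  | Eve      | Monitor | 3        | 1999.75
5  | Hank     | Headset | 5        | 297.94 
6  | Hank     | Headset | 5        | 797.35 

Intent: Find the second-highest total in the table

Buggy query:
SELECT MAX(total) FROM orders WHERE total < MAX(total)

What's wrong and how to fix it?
Bug: The inner MAX is an aggregate inside WHERE, which is not allowed

Fix: Put the inner MAX in a scalar subquery

Corrected query:
SELECT MAX(total) FROM orders WHERE total < (SELECT MAX(total) FROM orders)

Result:
MAX(total)
----------
1736.66   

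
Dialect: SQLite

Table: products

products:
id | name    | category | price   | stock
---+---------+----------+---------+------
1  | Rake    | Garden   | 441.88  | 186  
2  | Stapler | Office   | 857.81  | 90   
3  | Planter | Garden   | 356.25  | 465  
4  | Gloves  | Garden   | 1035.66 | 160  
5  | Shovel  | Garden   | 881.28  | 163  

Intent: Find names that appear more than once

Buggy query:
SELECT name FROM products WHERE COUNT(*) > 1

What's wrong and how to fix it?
Bug: WHERE can't reference COUNT(*); aggregates are computed after WHERE

Fix: GROUP BY name, then filter groups with HAVING COUNT(*) > 1

Corrected query:
SELECT name FROM products GROUP BY name HAVING COUNT(*) > 1

Result:
(no rows)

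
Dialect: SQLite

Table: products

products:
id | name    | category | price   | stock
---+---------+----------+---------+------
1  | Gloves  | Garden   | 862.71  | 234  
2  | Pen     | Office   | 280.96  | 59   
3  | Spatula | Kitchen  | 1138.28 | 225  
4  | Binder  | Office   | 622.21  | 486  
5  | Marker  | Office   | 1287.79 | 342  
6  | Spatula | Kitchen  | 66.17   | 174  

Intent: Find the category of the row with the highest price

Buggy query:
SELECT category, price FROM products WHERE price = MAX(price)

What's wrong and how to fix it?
Bug: WHERE is evaluated per row; an aggregate over the whole table isn't defined there

Fix: Wrap MAX in a scalar subquery so WHERE compares against a single value

Corrected query:
SELECT category, price FROM products WHERE price = (SELECT MAX(price) FROM products)

Result:
category | price  
---------+--------
Office   | 1287.79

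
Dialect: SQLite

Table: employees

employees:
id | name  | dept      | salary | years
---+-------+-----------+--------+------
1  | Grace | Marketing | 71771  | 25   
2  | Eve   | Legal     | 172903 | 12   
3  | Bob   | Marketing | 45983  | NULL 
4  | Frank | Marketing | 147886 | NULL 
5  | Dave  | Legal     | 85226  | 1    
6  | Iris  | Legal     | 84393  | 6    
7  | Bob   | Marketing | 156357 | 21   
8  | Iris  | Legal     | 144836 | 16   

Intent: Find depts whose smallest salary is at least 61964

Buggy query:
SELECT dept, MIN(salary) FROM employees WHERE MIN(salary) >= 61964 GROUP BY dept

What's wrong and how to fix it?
Bug: MIN() in WHERE is a misuse of aggregate

Fix: Replace WHERE with HAVING after the GROUP BY

Corrected query:
SELECT dept, MIN(salary) FROM employees GROUP BY dept HAVING MIN(salary) >= 61964

Result:
dept  | MIN(salary)
------+------------
Legal | 84393      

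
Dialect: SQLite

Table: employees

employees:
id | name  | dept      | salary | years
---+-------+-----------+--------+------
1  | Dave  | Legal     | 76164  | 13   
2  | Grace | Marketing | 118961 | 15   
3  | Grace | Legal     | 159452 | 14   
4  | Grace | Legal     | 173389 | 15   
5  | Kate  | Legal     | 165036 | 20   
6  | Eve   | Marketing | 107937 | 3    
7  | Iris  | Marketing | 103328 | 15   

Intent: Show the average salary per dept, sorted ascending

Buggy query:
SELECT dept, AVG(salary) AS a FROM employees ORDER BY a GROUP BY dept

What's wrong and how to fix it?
Bug: GROUP BY must precede ORDER BY

Fix: Move ORDER BY to the end, after GROUP BY

Corrected query:
SELECT dept, AVG(salary) AS a FROM employees GROUP BY dept ORDER BY a

Result:
dept      | a            
----------+--------------
Marketing | 110075.333333
Legal     | 143510.25    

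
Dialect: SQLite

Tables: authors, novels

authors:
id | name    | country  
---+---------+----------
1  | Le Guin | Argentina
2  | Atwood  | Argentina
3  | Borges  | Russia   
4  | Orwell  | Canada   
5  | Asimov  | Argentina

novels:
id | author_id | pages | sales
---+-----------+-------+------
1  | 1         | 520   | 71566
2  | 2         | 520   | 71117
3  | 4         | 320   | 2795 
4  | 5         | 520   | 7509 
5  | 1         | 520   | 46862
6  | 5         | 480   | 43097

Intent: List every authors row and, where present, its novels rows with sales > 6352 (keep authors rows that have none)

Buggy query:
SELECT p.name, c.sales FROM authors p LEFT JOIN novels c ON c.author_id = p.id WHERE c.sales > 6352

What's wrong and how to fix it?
Bug: Filtering c.sales in WHERE discards the NULL rows produced by LEFT JOIN, turning it into an inner join

Fix: Put 'c.sales > 6352' in the JOIN's ON clause instead of WHERE

Corrected query:
SELECT p.name, c.sales FROM authors p LEFT JOIN novels c ON c.author_id = p.id AND c.sales > 6352

Result:
name    | sales
--------+------
Le Guin | 46862
Le Guin | 71566
Atwood  | 71117
Borges  | NULL 
Orwell  | NULL 
Asimov  | 7509 
Asimov  | 43097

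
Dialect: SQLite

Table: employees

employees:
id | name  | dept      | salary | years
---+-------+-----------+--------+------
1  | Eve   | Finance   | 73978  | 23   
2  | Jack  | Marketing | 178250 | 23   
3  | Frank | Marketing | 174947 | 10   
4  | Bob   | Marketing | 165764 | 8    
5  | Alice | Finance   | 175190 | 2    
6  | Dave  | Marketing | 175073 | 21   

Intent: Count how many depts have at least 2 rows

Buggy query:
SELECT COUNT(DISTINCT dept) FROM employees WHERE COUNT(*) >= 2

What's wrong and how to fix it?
Bug: COUNT(*) cannot appear in WHERE; the per-group count doesn't exist yet

Fix: Group first with HAVING COUNT(*) >= 2, then COUNT the resulting groups

Corrected query:
SELECT COUNT(*) FROM (SELECT dept FROM employees GROUP BY dept HAVING COUNT(*) >= 2)

Result:
COUNT(*)
--------
2       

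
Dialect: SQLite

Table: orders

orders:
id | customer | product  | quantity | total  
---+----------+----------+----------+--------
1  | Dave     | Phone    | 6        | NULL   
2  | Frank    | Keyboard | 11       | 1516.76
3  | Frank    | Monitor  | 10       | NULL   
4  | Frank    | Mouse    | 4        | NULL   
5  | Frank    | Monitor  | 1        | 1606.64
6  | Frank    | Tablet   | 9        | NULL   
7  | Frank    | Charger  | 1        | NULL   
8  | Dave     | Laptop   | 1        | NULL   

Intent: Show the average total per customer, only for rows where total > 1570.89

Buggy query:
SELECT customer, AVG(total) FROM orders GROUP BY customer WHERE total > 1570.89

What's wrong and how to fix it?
Bug: WHERE cannot follow GROUP BY

Fix: Move the WHERE clause before GROUP BY

Corrected query:
SELECT customer, AVG(total) FROM orders WHERE total > 1570.89 GROUP BY customer

Result:
customer | AVG(total)
---------+-----------
Frank    | 1606.64   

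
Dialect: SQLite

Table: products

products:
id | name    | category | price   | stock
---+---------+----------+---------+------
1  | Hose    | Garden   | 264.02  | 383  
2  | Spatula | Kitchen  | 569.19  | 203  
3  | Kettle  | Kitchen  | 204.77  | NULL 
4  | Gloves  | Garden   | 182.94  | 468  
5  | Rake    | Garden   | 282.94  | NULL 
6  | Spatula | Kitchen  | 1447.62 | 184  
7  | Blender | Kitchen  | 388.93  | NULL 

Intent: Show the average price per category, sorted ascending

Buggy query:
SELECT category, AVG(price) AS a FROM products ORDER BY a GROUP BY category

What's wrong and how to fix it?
Bug: ORDER BY appears before GROUP BY; SQL clause order requires GROUP BY first

Fix: Reorder: SELECT … FROM … GROUP BY … ORDER BY …

Corrected query:
SELECT category, AVG(price) AS a FROM products GROUP BY category ORDER BY a

Result:
category | a       
---------+---------
Garden   | 243.3   
Kitchen  | 652.6275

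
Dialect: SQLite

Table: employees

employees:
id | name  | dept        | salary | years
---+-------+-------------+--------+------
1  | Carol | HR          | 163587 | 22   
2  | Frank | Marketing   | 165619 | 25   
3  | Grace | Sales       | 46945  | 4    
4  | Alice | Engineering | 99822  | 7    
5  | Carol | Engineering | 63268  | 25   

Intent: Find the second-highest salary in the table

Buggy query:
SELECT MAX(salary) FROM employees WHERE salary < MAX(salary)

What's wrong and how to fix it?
Bug: MAX(salary) on the right of the comparison is an aggregate-in-WHERE error

Fix: Compute the overall MAX in a subquery, then take MAX of rows below it

Corrected query:
SELECT MAX(salary) FROM employees WHERE salary < (SELECT MAX(salary) FROM employees)

Result:
MAX(salary)
-----------
163587     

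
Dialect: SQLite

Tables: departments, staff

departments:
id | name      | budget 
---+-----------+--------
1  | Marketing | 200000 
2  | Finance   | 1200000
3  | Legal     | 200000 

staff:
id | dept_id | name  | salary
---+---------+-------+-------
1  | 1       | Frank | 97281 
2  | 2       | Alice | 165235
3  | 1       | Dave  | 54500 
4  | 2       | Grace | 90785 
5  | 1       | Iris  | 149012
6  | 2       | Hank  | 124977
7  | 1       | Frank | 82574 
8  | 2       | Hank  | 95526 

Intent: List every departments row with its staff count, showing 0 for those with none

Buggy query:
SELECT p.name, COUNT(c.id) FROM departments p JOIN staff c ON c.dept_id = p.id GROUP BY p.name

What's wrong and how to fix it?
Bug: INNER JOIN drops departments rows that have no matching staff rows

Fix: Use LEFT JOIN so parents without children still appear (COUNT(c.id) gives 0)

Corrected query:
SELECT p.name, COUNT(c.id) FROM departments p LEFT JOIN staff c ON c.dept_id = p.id GROUP BY p.name

Result:
name      | COUNT(c.id)
----------+------------
Finance   | 4          
Legal     | 0          
Marketing | 4          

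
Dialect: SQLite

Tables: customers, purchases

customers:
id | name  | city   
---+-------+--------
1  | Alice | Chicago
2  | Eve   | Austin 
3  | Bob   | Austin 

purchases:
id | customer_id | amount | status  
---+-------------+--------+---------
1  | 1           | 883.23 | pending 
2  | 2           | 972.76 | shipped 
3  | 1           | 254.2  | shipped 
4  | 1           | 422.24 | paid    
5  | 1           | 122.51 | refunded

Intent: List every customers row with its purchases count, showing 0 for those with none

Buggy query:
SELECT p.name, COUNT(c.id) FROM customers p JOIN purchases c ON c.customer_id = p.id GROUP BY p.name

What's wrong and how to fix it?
Bug: INNER JOIN drops customers rows that have no matching purchases rows

Fix: Use LEFT JOIN so parents without children still appear (COUNT(c.id) gives 0)

Corrected query:
SELECT p.name, COUNT(c.id) FROM customers p LEFT JOIN purchases c ON c.customer_id = p.id GROUP BY p.name

Result:
name  | COUNT(c.id)
------+------------
Alice | 4          
Bob   | 0          
Eve   | 1          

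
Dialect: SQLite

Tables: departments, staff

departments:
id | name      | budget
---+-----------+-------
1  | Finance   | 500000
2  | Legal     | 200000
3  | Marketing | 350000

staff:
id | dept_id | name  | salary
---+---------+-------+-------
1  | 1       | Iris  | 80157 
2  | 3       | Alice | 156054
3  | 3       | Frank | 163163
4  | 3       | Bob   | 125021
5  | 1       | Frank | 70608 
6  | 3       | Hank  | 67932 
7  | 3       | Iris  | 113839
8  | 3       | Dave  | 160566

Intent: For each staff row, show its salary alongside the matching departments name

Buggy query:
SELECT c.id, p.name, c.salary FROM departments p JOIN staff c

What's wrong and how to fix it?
Bug: JOIN with no ON clause produces a cartesian product; every staff row pairs with every departments row

Fix: Specify the join condition linking the foreign key to the parent id

Corrected query:
SELECT c.id, p.name, c.salary FROM departments p JOIN staff c ON c.dept_id = p.id

Result:
id | name      | salary
---+-----------+-------
1  | Finance   | 80157 
2  | Marketing | 156054
3  | Marketing | 163163
4  | Marketing | 125021
5  | Finance   | 70608 
6  | Marketing | 67932 
7  | Marketing | 113839
8  | Marketing | 160566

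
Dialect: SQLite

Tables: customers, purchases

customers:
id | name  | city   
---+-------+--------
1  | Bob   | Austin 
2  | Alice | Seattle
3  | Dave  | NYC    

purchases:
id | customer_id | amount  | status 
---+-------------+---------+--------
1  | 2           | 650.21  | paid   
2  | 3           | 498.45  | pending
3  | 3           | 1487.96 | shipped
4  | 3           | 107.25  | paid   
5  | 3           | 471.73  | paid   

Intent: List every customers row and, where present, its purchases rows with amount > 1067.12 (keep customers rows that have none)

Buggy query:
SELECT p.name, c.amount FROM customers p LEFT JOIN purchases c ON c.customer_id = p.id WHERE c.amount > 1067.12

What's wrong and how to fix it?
Bug: A WHERE condition on the right-hand table after LEFT JOIN drops unmatched parents

Fix: Put 'c.amount > 1067.12' in the JOIN's ON clause instead of WHERE

Corrected query:
SELECT p.name, c.amount FROM customers p LEFT JOIN purchases c ON c.customer_id = p.id AND c.amount > 1067.12

Result:
name  | amount 
------+--------
Bob   | NULL   
Alice | NULL   
Dave  | 1487.96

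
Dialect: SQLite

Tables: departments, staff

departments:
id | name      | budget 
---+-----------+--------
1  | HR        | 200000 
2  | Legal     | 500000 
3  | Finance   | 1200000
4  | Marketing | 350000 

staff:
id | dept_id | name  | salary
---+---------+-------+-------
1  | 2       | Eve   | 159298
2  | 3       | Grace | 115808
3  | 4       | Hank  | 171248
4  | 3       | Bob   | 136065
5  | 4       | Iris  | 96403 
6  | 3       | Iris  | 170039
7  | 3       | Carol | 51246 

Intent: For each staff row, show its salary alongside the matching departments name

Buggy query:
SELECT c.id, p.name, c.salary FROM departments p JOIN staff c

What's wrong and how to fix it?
Bug: Missing join condition: each staff row is matched to all departments rows instead of just its own

Fix: Specify the join condition linking the foreign key to the parent id

Corrected query:
SELECT c.id, p.name, c.salary FROM departments p JOIN staff c ON c.dept_id = p.id

Result:
id | name      | salary
---+-----------+-------
1  | Legal     | 159298
2  | Finance   | 115808
3  | Marketing | 171248
4  | Finance   | 136065
5  | Marketing | 96403 
6  | Finance   | 170039
7  | Finance   | 51246 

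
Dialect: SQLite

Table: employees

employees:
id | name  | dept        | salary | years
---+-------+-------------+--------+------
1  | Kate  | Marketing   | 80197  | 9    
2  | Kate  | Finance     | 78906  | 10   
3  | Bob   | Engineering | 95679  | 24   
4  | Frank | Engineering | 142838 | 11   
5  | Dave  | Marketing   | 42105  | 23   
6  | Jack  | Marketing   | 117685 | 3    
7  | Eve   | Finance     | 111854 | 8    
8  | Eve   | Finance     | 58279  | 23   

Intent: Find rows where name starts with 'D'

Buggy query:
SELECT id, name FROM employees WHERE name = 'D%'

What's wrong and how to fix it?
Bug: '=' compares the literal string including the % character; pattern matching needs LIKE

Fix: Replace '=' with LIKE so 'D%' is treated as a pattern

Corrected query:
SELECT id, name FROM employees WHERE name LIKE 'D%'

Result:
id | name
---+-----
5  | Dave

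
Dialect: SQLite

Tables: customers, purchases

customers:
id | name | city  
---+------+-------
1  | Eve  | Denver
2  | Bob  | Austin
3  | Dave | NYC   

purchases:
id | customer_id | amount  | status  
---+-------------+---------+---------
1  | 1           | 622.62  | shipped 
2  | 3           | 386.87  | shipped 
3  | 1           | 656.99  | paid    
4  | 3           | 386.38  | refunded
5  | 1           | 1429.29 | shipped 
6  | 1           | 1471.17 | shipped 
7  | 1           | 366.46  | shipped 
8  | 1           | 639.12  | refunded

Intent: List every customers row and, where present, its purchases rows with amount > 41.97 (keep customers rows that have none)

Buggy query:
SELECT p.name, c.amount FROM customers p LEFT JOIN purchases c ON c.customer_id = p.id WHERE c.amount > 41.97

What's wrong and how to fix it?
Bug: Filtering c.amount in WHERE discards the NULL rows produced by LEFT JOIN, turning it into an inner join

Fix: Put 'c.amount > 41.97' in the JOIN's ON clause instead of WHERE

Corrected query:
SELECT p.name, c.amount FROM customers p LEFT JOIN purchases c ON c.customer_id = p.id AND c.amount > 41.97

Result:
name | amount 
-----+--------
Eve  | 366.46 
Eve  | 622.62 
Eve  | 639.12 
Eve  | 656.99 
Eve  | 1429.29
Eve  | 1471.17
Bob  | NULL   
Dave | 386.38 
Dave | 386.87 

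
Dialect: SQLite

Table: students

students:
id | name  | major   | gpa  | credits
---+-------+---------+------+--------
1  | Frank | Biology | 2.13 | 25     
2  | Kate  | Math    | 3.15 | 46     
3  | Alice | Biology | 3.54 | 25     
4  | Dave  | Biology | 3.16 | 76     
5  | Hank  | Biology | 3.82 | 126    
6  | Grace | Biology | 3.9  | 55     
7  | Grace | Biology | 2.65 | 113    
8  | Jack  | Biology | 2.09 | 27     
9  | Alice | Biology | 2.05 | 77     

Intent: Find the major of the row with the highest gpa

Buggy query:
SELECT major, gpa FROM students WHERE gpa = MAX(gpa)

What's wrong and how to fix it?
Bug: WHERE is evaluated per row; an aggregate over the whole table isn't defined there

Fix: Wrap MAX in a scalar subquery so WHERE compares against a single value

Corrected query:
SELECT major, gpa FROM students WHERE gpa = (SELECT MAX(gpa) FROM students)

Result:
major   | gpa
--------+----
Biology | 3.9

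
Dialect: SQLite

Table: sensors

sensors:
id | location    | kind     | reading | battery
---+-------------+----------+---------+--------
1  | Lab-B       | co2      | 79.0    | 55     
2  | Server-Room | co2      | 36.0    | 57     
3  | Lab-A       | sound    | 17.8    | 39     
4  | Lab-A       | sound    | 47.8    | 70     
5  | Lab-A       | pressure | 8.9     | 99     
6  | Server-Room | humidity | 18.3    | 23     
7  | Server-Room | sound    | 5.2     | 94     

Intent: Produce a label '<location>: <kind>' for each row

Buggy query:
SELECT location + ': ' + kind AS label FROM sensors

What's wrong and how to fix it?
Bug: SQLite uses || for string concatenation; + coerces text to numbers (yielding 0)

Fix: Replace + with || to concatenate text

Corrected query:
SELECT location || ': ' || kind AS label FROM sensors

Result:
label                
---------------------
Lab-B: co2           
Server-Room: co2     
Lab-A: sound         
Lab-A: sound         
Lab-A: pressure      
Server-Room: humidity
Server-Room: sound   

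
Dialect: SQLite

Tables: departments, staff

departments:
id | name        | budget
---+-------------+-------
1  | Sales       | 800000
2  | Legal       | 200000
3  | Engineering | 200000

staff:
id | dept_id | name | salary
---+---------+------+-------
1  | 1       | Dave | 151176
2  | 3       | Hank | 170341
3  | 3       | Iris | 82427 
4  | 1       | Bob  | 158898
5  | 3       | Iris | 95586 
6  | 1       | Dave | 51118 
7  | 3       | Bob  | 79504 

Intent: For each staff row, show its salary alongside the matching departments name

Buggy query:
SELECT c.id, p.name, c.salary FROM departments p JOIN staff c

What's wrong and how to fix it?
Bug: JOIN with no ON clause produces a cartesian product; every staff row pairs with every departments row

Fix: Specify the join condition linking the foreign key to the parent id

Corrected query:
SELECT c.id, p.name, c.salary FROM departments p JOIN staff c ON c.dept_id = p.id

Result:
id | name        | salary
---+-------------+-------
1  | Sales       | 151176
2  | Engineering | 170341
3  | Engineering | 82427 
4  | Sales       | 158898
5  | Engineering | 95586 
6  | Sales       | 51118 
7  | Engineering | 79504 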